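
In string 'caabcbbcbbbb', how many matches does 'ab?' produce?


Pattern 'ab?' matches 'a' optionally followed by 'b'.
String: 'caabcbbcbbbb'
Scanning left to right for 'a' then checking next char:
  Match 1: 'a' (a not followed by b)
  Match 2: 'ab' (a followed by b)
Total matches: 2

2


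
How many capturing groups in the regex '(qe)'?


To count capturing groups, count each '(' that starts a group.
Pattern: '(qe)'
Walking through the pattern:
  Position 0: '(' -> group #1
Total capturing groups: 1

1


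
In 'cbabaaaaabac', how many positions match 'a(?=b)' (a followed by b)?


Lookahead 'a(?=b)' matches 'a' only when followed by 'b'.
String: 'cbabaaaaabac'
Checking each position where char is 'a':
  pos 2: 'a' -> MATCH (next='b')
  pos 4: 'a' -> no (next='a')
  pos 5: 'a' -> no (next='a')
  pos 6: 'a' -> no (next='a')
  pos 7: 'a' -> no (next='a')
  pos 8: 'a' -> MATCH (next='b')
  pos 10: 'a' -> no (next='c')
Matching positions: [2, 8]
Count: 2

2


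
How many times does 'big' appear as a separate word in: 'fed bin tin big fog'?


Scanning each word for exact match 'big':
  Word 1: 'fed' -> no
  Word 2: 'bin' -> no
  Word 3: 'tin' -> no
  Word 4: 'big' -> MATCH
  Word 5: 'fog' -> no
Total matches: 1

1


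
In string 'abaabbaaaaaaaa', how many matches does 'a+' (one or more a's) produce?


Pattern 'a+' matches one or more consecutive a's.
String: 'abaabbaaaaaaaa'
Scanning for runs of a:
  Match 1: 'a' (length 1)
  Match 2: 'aa' (length 2)
  Match 3: 'aaaaaaaa' (length 8)
Total matches: 3

3


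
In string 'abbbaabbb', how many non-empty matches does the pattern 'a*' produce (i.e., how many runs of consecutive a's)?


Pattern 'a*' matches zero or more a's. We want non-empty runs of consecutive a's.
String: 'abbbaabbb'
Walking through the string to find runs of a's:
  Run 1: positions 0-0 -> 'a'
  Run 2: positions 4-5 -> 'aa'
Non-empty runs found: ['a', 'aa']
Count: 2

2


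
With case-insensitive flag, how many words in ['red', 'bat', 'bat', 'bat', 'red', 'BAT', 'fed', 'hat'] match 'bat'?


Case-insensitive matching: compare each word's lowercase form to 'bat'.
  'red' -> lower='red' -> no
  'bat' -> lower='bat' -> MATCH
  'bat' -> lower='bat' -> MATCH
  'bat' -> lower='bat' -> MATCH
  'red' -> lower='red' -> no
  'BAT' -> lower='bat' -> MATCH
  'fed' -> lower='fed' -> no
  'hat' -> lower='hat' -> no
Matches: ['bat', 'bat', 'bat', 'BAT']
Count: 4

4


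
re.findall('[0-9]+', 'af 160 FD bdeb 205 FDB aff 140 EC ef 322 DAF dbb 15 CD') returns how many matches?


Pattern '[0-9]+' finds one or more digits.
Text: 'af 160 FD bdeb 205 FDB aff 140 EC ef 322 DAF dbb 15 CD'
Scanning for matches:
  Match 1: '160'
  Match 2: '205'
  Match 3: '140'
  Match 4: '322'
  Match 5: '15'
Total matches: 5

5


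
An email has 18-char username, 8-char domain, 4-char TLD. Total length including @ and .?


An email address has format: username@domain.tld
Username length: 18
'@' character: 1
Domain length: 8
'.' character: 1
TLD length: 4
Total = 18 + 1 + 8 + 1 + 4 = 32

32


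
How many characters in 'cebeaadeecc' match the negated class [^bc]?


Negated class [^bc] matches any char NOT in {b, c}
Scanning 'cebeaadeecc':
  pos 0: 'c' -> no (excluded)
  pos 1: 'e' -> MATCH
  pos 2: 'b' -> no (excluded)
  pos 3: 'e' -> MATCH
  pos 4: 'a' -> MATCH
  pos 5: 'a' -> MATCH
  pos 6: 'd' -> MATCH
  pos 7: 'e' -> MATCH
  pos 8: 'e' -> MATCH
  pos 9: 'c' -> no (excluded)
  pos 10: 'c' -> no (excluded)
Total matches: 7

7


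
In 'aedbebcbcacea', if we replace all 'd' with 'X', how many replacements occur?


re.sub('d', 'X', text) replaces every occurrence of 'd' with 'X'.
Text: 'aedbebcbcacea'
Scanning for 'd':
  pos 2: 'd' -> replacement #1
Total replacements: 1

1


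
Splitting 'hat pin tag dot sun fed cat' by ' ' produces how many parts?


Splitting by ' ' breaks the string at each occurrence of the separator.
Text: 'hat pin tag dot sun fed cat'
Parts after split:
  Part 1: 'hat'
  Part 2: 'pin'
  Part 3: 'tag'
  Part 4: 'dot'
  Part 5: 'sun'
  Part 6: 'fed'
  Part 7: 'cat'
Total parts: 7

7


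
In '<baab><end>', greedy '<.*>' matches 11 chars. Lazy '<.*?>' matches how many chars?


Greedy '<.*>' tries to match as MUCH as possible.
Lazy '<.*?>' tries to match as LITTLE as possible.

String: '<baab><end>'
Greedy '<.*>' starts at first '<' and extends to the LAST '>': '<baab><end>' (11 chars)
Lazy '<.*?>' starts at first '<' and stops at the FIRST '>': '<baab>' (6 chars)

6


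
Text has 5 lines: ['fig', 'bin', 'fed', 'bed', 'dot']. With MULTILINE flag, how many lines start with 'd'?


With MULTILINE flag, ^ matches the start of each line.
Lines: ['fig', 'bin', 'fed', 'bed', 'dot']
Checking which lines start with 'd':
  Line 1: 'fig' -> no
  Line 2: 'bin' -> no
  Line 3: 'fed' -> no
  Line 4: 'bed' -> no
  Line 5: 'dot' -> MATCH
Matching lines: ['dot']
Count: 1

1


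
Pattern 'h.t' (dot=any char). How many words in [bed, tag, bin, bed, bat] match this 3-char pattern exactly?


Pattern 'h.t' means: starts with 'h', any single char, ends with 't'.
Checking each word (must be exactly 3 chars):
  'bed' (len=3): no
  'tag' (len=3): no
  'bin' (len=3): no
  'bed' (len=3): no
  'bat' (len=3): no
Matching words: []
Total: 0

0


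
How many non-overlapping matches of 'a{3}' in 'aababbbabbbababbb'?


Pattern 'a{3}' matches exactly 3 consecutive a's (greedy, non-overlapping).
String: 'aababbbabbbababbb'
Scanning for runs of a's:
  Run at pos 0: 'aa' (length 2) -> 0 match(es)
  Run at pos 3: 'a' (length 1) -> 0 match(es)
  Run at pos 7: 'a' (length 1) -> 0 match(es)
  Run at pos 11: 'a' (length 1) -> 0 match(es)
  Run at pos 13: 'a' (length 1) -> 0 match(es)
Matches found: []
Total: 0

0


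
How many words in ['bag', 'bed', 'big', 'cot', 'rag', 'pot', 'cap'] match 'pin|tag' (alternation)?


Alternation 'pin|tag' matches either 'pin' or 'tag'.
Checking each word:
  'bag' -> no
  'bed' -> no
  'big' -> no
  'cot' -> no
  'rag' -> no
  'pot' -> no
  'cap' -> no
Matches: []
Count: 0

0


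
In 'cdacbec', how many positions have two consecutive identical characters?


Looking for consecutive identical characters in 'cdacbec':
  pos 0-1: 'c' vs 'd' -> different
  pos 1-2: 'd' vs 'a' -> different
  pos 2-3: 'a' vs 'c' -> different
  pos 3-4: 'c' vs 'b' -> different
  pos 4-5: 'b' vs 'e' -> different
  pos 5-6: 'e' vs 'c' -> different
Consecutive identical pairs: []
Count: 0

0


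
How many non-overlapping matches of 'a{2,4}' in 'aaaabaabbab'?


Pattern 'a{2,4}' matches between 2 and 4 consecutive a's (greedy).
String: 'aaaabaabbab'
Finding runs of a's and applying greedy matching:
  Run at pos 0: 'aaaa' (length 4)
  Run at pos 5: 'aa' (length 2)
  Run at pos 9: 'a' (length 1)
Matches: ['aaaa', 'aa']
Count: 2

2


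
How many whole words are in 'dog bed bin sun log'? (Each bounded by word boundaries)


Word boundaries (\b) mark the start/end of each word.
Text: 'dog bed bin sun log'
Splitting by whitespace:
  Word 1: 'dog'
  Word 2: 'bed'
  Word 3: 'bin'
  Word 4: 'sun'
  Word 5: 'log'
Total whole words: 5

5


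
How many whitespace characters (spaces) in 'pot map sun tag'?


\s matches whitespace characters (spaces, tabs, etc.).
Text: 'pot map sun tag'
This text has 4 words separated by spaces.
Number of spaces = number of words - 1 = 4 - 1 = 3

3


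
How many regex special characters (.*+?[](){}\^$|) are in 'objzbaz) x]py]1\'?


Regex special characters are: . * + ? [ ] ( ) { } \ ^ $ |
Scanning 'objzbaz) x]py]1\':
  pos 7: ')' -> SPECIAL
  pos 10: ']' -> SPECIAL
  pos 13: ']' -> SPECIAL
  pos 15: '\' -> SPECIAL
Special chars found: [')', ']', ']', '\\']
Total: 4

4


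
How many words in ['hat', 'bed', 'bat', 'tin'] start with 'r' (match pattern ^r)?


Pattern ^r anchors to start of word. Check which words begin with 'r':
  'hat' -> no
  'bed' -> no
  'bat' -> no
  'tin' -> no
Matching words: []
Count: 0

0


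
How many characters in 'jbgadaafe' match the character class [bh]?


Character class [bh] matches any of: {b, h}
Scanning string 'jbgadaafe' character by character:
  pos 0: 'j' -> no
  pos 1: 'b' -> MATCH
  pos 2: 'g' -> no
  pos 3: 'a' -> no
  pos 4: 'd' -> no
  pos 5: 'a' -> no
  pos 6: 'a' -> no
  pos 7: 'f' -> no
  pos 8: 'e' -> no
Total matches: 1

1


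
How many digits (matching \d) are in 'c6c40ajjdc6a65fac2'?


\d matches any digit 0-9.
Scanning 'c6c40ajjdc6a65fac2':
  pos 1: '6' -> DIGIT
  pos 3: '4' -> DIGIT
  pos 4: '0' -> DIGIT
  pos 10: '6' -> DIGIT
  pos 12: '6' -> DIGIT
  pos 13: '5' -> DIGIT
  pos 17: '2' -> DIGIT
Digits found: ['6', '4', '0', '6', '6', '5', '2']
Total: 7

7


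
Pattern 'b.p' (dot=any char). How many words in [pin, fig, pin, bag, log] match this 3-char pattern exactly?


Pattern 'b.p' means: starts with 'b', any single char, ends with 'p'.
Checking each word (must be exactly 3 chars):
  'pin' (len=3): no
  'fig' (len=3): no
  'pin' (len=3): no
  'bag' (len=3): no
  'log' (len=3): no
Matching words: []
Total: 0

0


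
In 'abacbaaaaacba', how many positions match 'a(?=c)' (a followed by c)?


Lookahead 'a(?=c)' matches 'a' only when followed by 'c'.
String: 'abacbaaaaacba'
Checking each position where char is 'a':
  pos 0: 'a' -> no (next='b')
  pos 2: 'a' -> MATCH (next='c')
  pos 5: 'a' -> no (next='a')
  pos 6: 'a' -> no (next='a')
  pos 7: 'a' -> no (next='a')
  pos 8: 'a' -> no (next='a')
  pos 9: 'a' -> MATCH (next='c')
Matching positions: [2, 9]
Count: 2

2


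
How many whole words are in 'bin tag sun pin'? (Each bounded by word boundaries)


Word boundaries (\b) mark the start/end of each word.
Text: 'bin tag sun pin'
Splitting by whitespace:
  Word 1: 'bin'
  Word 2: 'tag'
  Word 3: 'sun'
  Word 4: 'pin'
Total whole words: 4

4


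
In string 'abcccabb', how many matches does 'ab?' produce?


Pattern 'ab?' matches 'a' optionally followed by 'b'.
String: 'abcccabb'
Scanning left to right for 'a' then checking next char:
  Match 1: 'ab' (a followed by b)
  Match 2: 'ab' (a followed by b)
Total matches: 2

2


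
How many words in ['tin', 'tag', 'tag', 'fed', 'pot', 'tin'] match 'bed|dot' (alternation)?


Alternation 'bed|dot' matches either 'bed' or 'dot'.
Checking each word:
  'tin' -> no
  'tag' -> no
  'tag' -> no
  'fed' -> no
  'pot' -> no
  'tin' -> no
Matches: []
Count: 0

0


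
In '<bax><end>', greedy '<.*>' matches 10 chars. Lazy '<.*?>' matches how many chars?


Greedy '<.*>' tries to match as MUCH as possible.
Lazy '<.*?>' tries to match as LITTLE as possible.

String: '<bax><end>'
Greedy '<.*>' starts at first '<' and extends to the LAST '>': '<bax><end>' (10 chars)
Lazy '<.*?>' starts at first '<' and stops at the FIRST '>': '<bax>' (5 chars)

5


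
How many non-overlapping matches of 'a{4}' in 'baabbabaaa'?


Pattern 'a{4}' matches exactly 4 consecutive a's (greedy, non-overlapping).
String: 'baabbabaaa'
Scanning for runs of a's:
  Run at pos 1: 'aa' (length 2) -> 0 match(es)
  Run at pos 5: 'a' (length 1) -> 0 match(es)
  Run at pos 7: 'aaa' (length 3) -> 0 match(es)
Matches found: []
Total: 0

0


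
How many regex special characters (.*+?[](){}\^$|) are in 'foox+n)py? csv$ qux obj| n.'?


Regex special characters are: . * + ? [ ] ( ) { } \ ^ $ |
Scanning 'foox+n)py? csv$ qux obj| n.':
  pos 4: '+' -> SPECIAL
  pos 6: ')' -> SPECIAL
  pos 9: '?' -> SPECIAL
  pos 14: '$' -> SPECIAL
  pos 23: '|' -> SPECIAL
  pos 26: '.' -> SPECIAL
Special chars found: ['+', ')', '?', '$', '|', '.']
Total: 6

6


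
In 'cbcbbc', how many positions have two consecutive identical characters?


Looking for consecutive identical characters in 'cbcbbc':
  pos 0-1: 'c' vs 'b' -> different
  pos 1-2: 'b' vs 'c' -> different
  pos 2-3: 'c' vs 'b' -> different
  pos 3-4: 'b' vs 'b' -> MATCH ('bb')
  pos 4-5: 'b' vs 'c' -> different
Consecutive identical pairs: ['bb']
Count: 1

1


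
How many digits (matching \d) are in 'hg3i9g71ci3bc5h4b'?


\d matches any digit 0-9.
Scanning 'hg3i9g71ci3bc5h4b':
  pos 2: '3' -> DIGIT
  pos 4: '9' -> DIGIT
  pos 6: '7' -> DIGIT
  pos 7: '1' -> DIGIT
  pos 10: '3' -> DIGIT
  pos 13: '5' -> DIGIT
  pos 15: '4' -> DIGIT
Digits found: ['3', '9', '7', '1', '3', '5', '4']
Total: 7

7


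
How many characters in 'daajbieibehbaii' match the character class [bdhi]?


Character class [bdhi] matches any of: {b, d, h, i}
Scanning string 'daajbieibehbaii' character by character:
  pos 0: 'd' -> MATCH
  pos 1: 'a' -> no
  pos 2: 'a' -> no
  pos 3: 'j' -> no
  pos 4: 'b' -> MATCH
  pos 5: 'i' -> MATCH
  pos 6: 'e' -> no
  pos 7: 'i' -> MATCH
  pos 8: 'b' -> MATCH
  pos 9: 'e' -> no
  pos 10: 'h' -> MATCH
  pos 11: 'b' -> MATCH
  pos 12: 'a' -> no
  pos 13: 'i' -> MATCH
  pos 14: 'i' -> MATCH
Total matches: 9

9


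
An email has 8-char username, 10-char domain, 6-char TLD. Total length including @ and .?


An email address has format: username@domain.tld
Username length: 8
'@' character: 1
Domain length: 10
'.' character: 1
TLD length: 6
Total = 8 + 1 + 10 + 1 + 6 = 26

26


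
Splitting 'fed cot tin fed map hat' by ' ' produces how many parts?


Splitting by ' ' breaks the string at each occurrence of the separator.
Text: 'fed cot tin fed map hat'
Parts after split:
  Part 1: 'fed'
  Part 2: 'cot'
  Part 3: 'tin'
  Part 4: 'fed'
  Part 5: 'map'
  Part 6: 'hat'
Total parts: 6

6


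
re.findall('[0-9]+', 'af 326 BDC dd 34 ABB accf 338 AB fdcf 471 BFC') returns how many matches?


Pattern '[0-9]+' finds one or more digits.
Text: 'af 326 BDC dd 34 ABB accf 338 AB fdcf 471 BFC'
Scanning for matches:
  Match 1: '326'
  Match 2: '34'
  Match 3: '338'
  Match 4: '471'
Total matches: 4

4


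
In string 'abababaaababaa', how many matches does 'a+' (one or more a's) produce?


Pattern 'a+' matches one or more consecutive a's.
String: 'abababaaababaa'
Scanning for runs of a:
  Match 1: 'a' (length 1)
  Match 2: 'a' (length 1)
  Match 3: 'a' (length 1)
  Match 4: 'aaa' (length 3)
  Match 5: 'a' (length 1)
  Match 6: 'aa' (length 2)
Total matches: 6

6


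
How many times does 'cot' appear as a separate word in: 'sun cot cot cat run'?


Scanning each word for exact match 'cot':
  Word 1: 'sun' -> no
  Word 2: 'cot' -> MATCH
  Word 3: 'cot' -> MATCH
  Word 4: 'cat' -> no
  Word 5: 'run' -> no
Total matches: 2

2


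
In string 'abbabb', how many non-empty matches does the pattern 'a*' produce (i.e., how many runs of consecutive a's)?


Pattern 'a*' matches zero or more a's. We want non-empty runs of consecutive a's.
String: 'abbabb'
Walking through the string to find runs of a's:
  Run 1: positions 0-0 -> 'a'
  Run 2: positions 3-3 -> 'a'
Non-empty runs found: ['a', 'a']
Count: 2

2


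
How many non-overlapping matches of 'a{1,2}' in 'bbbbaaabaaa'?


Pattern 'a{1,2}' matches between 1 and 2 consecutive a's (greedy).
String: 'bbbbaaabaaa'
Finding runs of a's and applying greedy matching:
  Run at pos 4: 'aaa' (length 3)
  Run at pos 8: 'aaa' (length 3)
Matches: ['aa', 'a', 'aa', 'a']
Count: 4

4


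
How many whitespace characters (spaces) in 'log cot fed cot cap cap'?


\s matches whitespace characters (spaces, tabs, etc.).
Text: 'log cot fed cot cap cap'
This text has 6 words separated by spaces.
Number of spaces = number of words - 1 = 6 - 1 = 5

5


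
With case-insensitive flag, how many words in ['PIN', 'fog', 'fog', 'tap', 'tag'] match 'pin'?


Case-insensitive matching: compare each word's lowercase form to 'pin'.
  'PIN' -> lower='pin' -> MATCH
  'fog' -> lower='fog' -> no
  'fog' -> lower='fog' -> no
  'tap' -> lower='tap' -> no
  'tag' -> lower='tag' -> no
Matches: ['PIN']
Count: 1

1


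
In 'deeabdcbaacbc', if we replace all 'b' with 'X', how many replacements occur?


re.sub('b', 'X', text) replaces every occurrence of 'b' with 'X'.
Text: 'deeabdcbaacbc'
Scanning for 'b':
  pos 4: 'b' -> replacement #1
  pos 7: 'b' -> replacement #2
  pos 11: 'b' -> replacement #3
Total replacements: 3

3


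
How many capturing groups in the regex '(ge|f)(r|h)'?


To count capturing groups, count each '(' that starts a group.
Pattern: '(ge|f)(r|h)'
Walking through the pattern:
  Position 0: '(' -> group #1
  Position 6: '(' -> group #2
Total capturing groups: 2

2


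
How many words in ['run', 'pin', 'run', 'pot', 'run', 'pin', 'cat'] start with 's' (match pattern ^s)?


Pattern ^s anchors to start of word. Check which words begin with 's':
  'run' -> no
  'pin' -> no
  'run' -> no
  'pot' -> no
  'run' -> no
  'pin' -> no
  'cat' -> no
Matching words: []
Count: 0

0


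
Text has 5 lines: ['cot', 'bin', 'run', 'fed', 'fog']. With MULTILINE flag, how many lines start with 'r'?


With MULTILINE flag, ^ matches the start of each line.
Lines: ['cot', 'bin', 'run', 'fed', 'fog']
Checking which lines start with 'r':
  Line 1: 'cot' -> no
  Line 2: 'bin' -> no
  Line 3: 'run' -> MATCH
  Line 4: 'fed' -> no
  Line 5: 'fog' -> no
Matching lines: ['run']
Count: 1

1


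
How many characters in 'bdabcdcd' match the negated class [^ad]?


Negated class [^ad] matches any char NOT in {a, d}
Scanning 'bdabcdcd':
  pos 0: 'b' -> MATCH
  pos 1: 'd' -> no (excluded)
  pos 2: 'a' -> no (excluded)
  pos 3: 'b' -> MATCH
  pos 4: 'c' -> MATCH
  pos 5: 'd' -> no (excluded)
  pos 6: 'c' -> MATCH
  pos 7: 'd' -> no (excluded)
Total matches: 4

4


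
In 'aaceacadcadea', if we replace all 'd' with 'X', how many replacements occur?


re.sub('d', 'X', text) replaces every occurrence of 'd' with 'X'.
Text: 'aaceacadcadea'
Scanning for 'd':
  pos 7: 'd' -> replacement #1
  pos 10: 'd' -> replacement #2
Total replacements: 2

2


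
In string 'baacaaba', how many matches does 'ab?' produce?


Pattern 'ab?' matches 'a' optionally followed by 'b'.
String: 'baacaaba'
Scanning left to right for 'a' then checking next char:
  Match 1: 'a' (a not followed by b)
  Match 2: 'a' (a not followed by b)
  Match 3: 'a' (a not followed by b)
  Match 4: 'ab' (a followed by b)
  Match 5: 'a' (a not followed by b)
Total matches: 5

5


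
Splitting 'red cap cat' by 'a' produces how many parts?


Splitting by 'a' breaks the string at each occurrence of the separator.
Text: 'red cap cat'
Parts after split:
  Part 1: 'red c'
  Part 2: 'p c'
  Part 3: 't'
Total parts: 3

3


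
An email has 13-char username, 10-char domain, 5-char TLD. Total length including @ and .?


An email address has format: username@domain.tld
Username length: 13
'@' character: 1
Domain length: 10
'.' character: 1
TLD length: 5
Total = 13 + 1 + 10 + 1 + 5 = 30

30


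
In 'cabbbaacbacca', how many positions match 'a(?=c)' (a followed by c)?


Lookahead 'a(?=c)' matches 'a' only when followed by 'c'.
String: 'cabbbaacbacca'
Checking each position where char is 'a':
  pos 1: 'a' -> no (next='b')
  pos 5: 'a' -> no (next='a')
  pos 6: 'a' -> MATCH (next='c')
  pos 9: 'a' -> MATCH (next='c')
Matching positions: [6, 9]
Count: 2

2


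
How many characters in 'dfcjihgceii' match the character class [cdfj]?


Character class [cdfj] matches any of: {c, d, f, j}
Scanning string 'dfcjihgceii' character by character:
  pos 0: 'd' -> MATCH
  pos 1: 'f' -> MATCH
  pos 2: 'c' -> MATCH
  pos 3: 'j' -> MATCH
  pos 4: 'i' -> no
  pos 5: 'h' -> no
  pos 6: 'g' -> no
  pos 7: 'c' -> MATCH
  pos 8: 'e' -> no
  pos 9: 'i' -> no
  pos 10: 'i' -> no
Total matches: 5

5


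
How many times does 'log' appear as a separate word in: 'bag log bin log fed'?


Scanning each word for exact match 'log':
  Word 1: 'bag' -> no
  Word 2: 'log' -> MATCH
  Word 3: 'bin' -> no
  Word 4: 'log' -> MATCH
  Word 5: 'fed' -> no
Total matches: 2

2


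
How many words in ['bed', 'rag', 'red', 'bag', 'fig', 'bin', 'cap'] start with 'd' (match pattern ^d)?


Pattern ^d anchors to start of word. Check which words begin with 'd':
  'bed' -> no
  'rag' -> no
  'red' -> no
  'bag' -> no
  'fig' -> no
  'bin' -> no
  'cap' -> no
Matching words: []
Count: 0

0


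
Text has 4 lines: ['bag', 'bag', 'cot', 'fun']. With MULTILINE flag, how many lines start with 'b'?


With MULTILINE flag, ^ matches the start of each line.
Lines: ['bag', 'bag', 'cot', 'fun']
Checking which lines start with 'b':
  Line 1: 'bag' -> MATCH
  Line 2: 'bag' -> MATCH
  Line 3: 'cot' -> no
  Line 4: 'fun' -> no
Matching lines: ['bag', 'bag']
Count: 2

2


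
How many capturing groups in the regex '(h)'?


To count capturing groups, count each '(' that starts a group.
Pattern: '(h)'
Walking through the pattern:
  Position 0: '(' -> group #1
Total capturing groups: 1

1


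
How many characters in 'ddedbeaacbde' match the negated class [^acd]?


Negated class [^acd] matches any char NOT in {a, c, d}
Scanning 'ddedbeaacbde':
  pos 0: 'd' -> no (excluded)
  pos 1: 'd' -> no (excluded)
  pos 2: 'e' -> MATCH
  pos 3: 'd' -> no (excluded)
  pos 4: 'b' -> MATCH
  pos 5: 'e' -> MATCH
  pos 6: 'a' -> no (excluded)
  pos 7: 'a' -> no (excluded)
  pos 8: 'c' -> no (excluded)
  pos 9: 'b' -> MATCH
  pos 10: 'd' -> no (excluded)
  pos 11: 'e' -> MATCH
Total matches: 5

5


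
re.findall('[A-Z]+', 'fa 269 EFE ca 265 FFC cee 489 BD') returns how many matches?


Pattern '[A-Z]+' finds one or more uppercase letters.
Text: 'fa 269 EFE ca 265 FFC cee 489 BD'
Scanning for matches:
  Match 1: 'EFE'
  Match 2: 'FFC'
  Match 3: 'BD'
Total matches: 3

3


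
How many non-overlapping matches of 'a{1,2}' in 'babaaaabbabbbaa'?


Pattern 'a{1,2}' matches between 1 and 2 consecutive a's (greedy).
String: 'babaaaabbabbbaa'
Finding runs of a's and applying greedy matching:
  Run at pos 1: 'a' (length 1)
  Run at pos 3: 'aaaa' (length 4)
  Run at pos 9: 'a' (length 1)
  Run at pos 13: 'aa' (length 2)
Matches: ['a', 'aa', 'aa', 'a', 'aa']
Count: 5

5


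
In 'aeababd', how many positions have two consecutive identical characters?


Looking for consecutive identical characters in 'aeababd':
  pos 0-1: 'a' vs 'e' -> different
  pos 1-2: 'e' vs 'a' -> different
  pos 2-3: 'a' vs 'b' -> different
  pos 3-4: 'b' vs 'a' -> different
  pos 4-5: 'a' vs 'b' -> different
  pos 5-6: 'b' vs 'd' -> different
Consecutive identical pairs: []
Count: 0

0


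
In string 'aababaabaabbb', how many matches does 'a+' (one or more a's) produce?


Pattern 'a+' matches one or more consecutive a's.
String: 'aababaabaabbb'
Scanning for runs of a:
  Match 1: 'aa' (length 2)
  Match 2: 'a' (length 1)
  Match 3: 'aa' (length 2)
  Match 4: 'aa' (length 2)
Total matches: 4

4


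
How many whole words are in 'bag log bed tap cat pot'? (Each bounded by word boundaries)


Word boundaries (\b) mark the start/end of each word.
Text: 'bag log bed tap cat pot'
Splitting by whitespace:
  Word 1: 'bag'
  Word 2: 'log'
  Word 3: 'bed'
  Word 4: 'tap'
  Word 5: 'cat'
  Word 6: 'pot'
Total whole words: 6

6


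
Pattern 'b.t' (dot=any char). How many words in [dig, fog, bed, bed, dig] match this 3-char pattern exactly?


Pattern 'b.t' means: starts with 'b', any single char, ends with 't'.
Checking each word (must be exactly 3 chars):
  'dig' (len=3): no
  'fog' (len=3): no
  'bed' (len=3): no
  'bed' (len=3): no
  'dig' (len=3): no
Matching words: []
Total: 0

0


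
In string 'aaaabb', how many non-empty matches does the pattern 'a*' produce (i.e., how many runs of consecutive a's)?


Pattern 'a*' matches zero or more a's. We want non-empty runs of consecutive a's.
String: 'aaaabb'
Walking through the string to find runs of a's:
  Run 1: positions 0-3 -> 'aaaa'
Non-empty runs found: ['aaaa']
Count: 1

1


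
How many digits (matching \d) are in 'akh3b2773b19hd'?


\d matches any digit 0-9.
Scanning 'akh3b2773b19hd':
  pos 3: '3' -> DIGIT
  pos 5: '2' -> DIGIT
  pos 6: '7' -> DIGIT
  pos 7: '7' -> DIGIT
  pos 8: '3' -> DIGIT
  pos 10: '1' -> DIGIT
  pos 11: '9' -> DIGIT
Digits found: ['3', '2', '7', '7', '3', '1', '9']
Total: 7

7


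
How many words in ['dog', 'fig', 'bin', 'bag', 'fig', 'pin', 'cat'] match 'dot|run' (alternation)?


Alternation 'dot|run' matches either 'dot' or 'run'.
Checking each word:
  'dog' -> no
  'fig' -> no
  'bin' -> no
  'bag' -> no
  'fig' -> no
  'pin' -> no
  'cat' -> no
Matches: []
Count: 0

0


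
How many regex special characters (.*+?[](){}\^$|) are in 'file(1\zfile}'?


Regex special characters are: . * + ? [ ] ( ) { } \ ^ $ |
Scanning 'file(1\zfile}':
  pos 4: '(' -> SPECIAL
  pos 6: '\' -> SPECIAL
  pos 12: '}' -> SPECIAL
Special chars found: ['(', '\\', '}']
Total: 3

3


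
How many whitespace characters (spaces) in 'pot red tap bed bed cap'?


\s matches whitespace characters (spaces, tabs, etc.).
Text: 'pot red tap bed bed cap'
This text has 6 words separated by spaces.
Number of spaces = number of words - 1 = 6 - 1 = 5

5


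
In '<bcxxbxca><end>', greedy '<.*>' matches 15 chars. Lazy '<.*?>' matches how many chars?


Greedy '<.*>' tries to match as MUCH as possible.
Lazy '<.*?>' tries to match as LITTLE as possible.

String: '<bcxxbxca><end>'
Greedy '<.*>' starts at first '<' and extends to the LAST '>': '<bcxxbxca><end>' (15 chars)
Lazy '<.*?>' starts at first '<' and stops at the FIRST '>': '<bcxxbxca>' (10 chars)

10


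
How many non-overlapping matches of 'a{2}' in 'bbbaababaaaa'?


Pattern 'a{2}' matches exactly 2 consecutive a's (greedy, non-overlapping).
String: 'bbbaababaaaa'
Scanning for runs of a's:
  Run at pos 3: 'aa' (length 2) -> 1 match(es)
  Run at pos 6: 'a' (length 1) -> 0 match(es)
  Run at pos 8: 'aaaa' (length 4) -> 2 match(es)
Matches found: ['aa', 'aa', 'aa']
Total: 3

3


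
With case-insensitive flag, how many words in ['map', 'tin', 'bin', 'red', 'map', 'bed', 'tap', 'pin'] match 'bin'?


Case-insensitive matching: compare each word's lowercase form to 'bin'.
  'map' -> lower='map' -> no
  'tin' -> lower='tin' -> no
  'bin' -> lower='bin' -> MATCH
  'red' -> lower='red' -> no
  'map' -> lower='map' -> no
  'bed' -> lower='bed' -> no
  'tap' -> lower='tap' -> no
  'pin' -> lower='pin' -> no
Matches: ['bin']
Count: 1

1


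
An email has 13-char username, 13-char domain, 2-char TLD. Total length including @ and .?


An email address has format: username@domain.tld
Username length: 13
'@' character: 1
Domain length: 13
'.' character: 1
TLD length: 2
Total = 13 + 1 + 13 + 1 + 2 = 30

30


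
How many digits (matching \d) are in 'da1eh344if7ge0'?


\d matches any digit 0-9.
Scanning 'da1eh344if7ge0':
  pos 2: '1' -> DIGIT
  pos 5: '3' -> DIGIT
  pos 6: '4' -> DIGIT
  pos 7: '4' -> DIGIT
  pos 10: '7' -> DIGIT
  pos 13: '0' -> DIGIT
Digits found: ['1', '3', '4', '4', '7', '0']
Total: 6

6


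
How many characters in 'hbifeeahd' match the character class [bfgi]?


Character class [bfgi] matches any of: {b, f, g, i}
Scanning string 'hbifeeahd' character by character:
  pos 0: 'h' -> no
  pos 1: 'b' -> MATCH
  pos 2: 'i' -> MATCH
  pos 3: 'f' -> MATCH
  pos 4: 'e' -> no
  pos 5: 'e' -> no
  pos 6: 'a' -> no
  pos 7: 'h' -> no
  pos 8: 'd' -> no
Total matches: 3

3


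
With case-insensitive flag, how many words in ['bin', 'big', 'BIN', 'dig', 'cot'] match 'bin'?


Case-insensitive matching: compare each word's lowercase form to 'bin'.
  'bin' -> lower='bin' -> MATCH
  'big' -> lower='big' -> no
  'BIN' -> lower='bin' -> MATCH
  'dig' -> lower='dig' -> no
  'cot' -> lower='cot' -> no
Matches: ['bin', 'BIN']
Count: 2

2


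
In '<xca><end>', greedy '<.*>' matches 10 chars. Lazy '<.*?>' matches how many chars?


Greedy '<.*>' tries to match as MUCH as possible.
Lazy '<.*?>' tries to match as LITTLE as possible.

String: '<xca><end>'
Greedy '<.*>' starts at first '<' and extends to the LAST '>': '<xca><end>' (10 chars)
Lazy '<.*?>' starts at first '<' and stops at the FIRST '>': '<xca>' (5 chars)

5


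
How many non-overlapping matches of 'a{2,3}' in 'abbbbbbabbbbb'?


Pattern 'a{2,3}' matches between 2 and 3 consecutive a's (greedy).
String: 'abbbbbbabbbbb'
Finding runs of a's and applying greedy matching:
  Run at pos 0: 'a' (length 1)
  Run at pos 7: 'a' (length 1)
Matches: []
Count: 0

0


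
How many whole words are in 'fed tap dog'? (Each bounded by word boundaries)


Word boundaries (\b) mark the start/end of each word.
Text: 'fed tap dog'
Splitting by whitespace:
  Word 1: 'fed'
  Word 2: 'tap'
  Word 3: 'dog'
Total whole words: 3

3


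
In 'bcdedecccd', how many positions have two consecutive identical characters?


Looking for consecutive identical characters in 'bcdedecccd':
  pos 0-1: 'b' vs 'c' -> different
  pos 1-2: 'c' vs 'd' -> different
  pos 2-3: 'd' vs 'e' -> different
  pos 3-4: 'e' vs 'd' -> different
  pos 4-5: 'd' vs 'e' -> different
  pos 5-6: 'e' vs 'c' -> different
  pos 6-7: 'c' vs 'c' -> MATCH ('cc')
  pos 7-8: 'c' vs 'c' -> MATCH ('cc')
  pos 8-9: 'c' vs 'd' -> different
Consecutive identical pairs: ['cc', 'cc']
Count: 2

2


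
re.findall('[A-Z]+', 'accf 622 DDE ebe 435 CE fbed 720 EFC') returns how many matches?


Pattern '[A-Z]+' finds one or more uppercase letters.
Text: 'accf 622 DDE ebe 435 CE fbed 720 EFC'
Scanning for matches:
  Match 1: 'DDE'
  Match 2: 'CE'
  Match 3: 'EFC'
Total matches: 3

3


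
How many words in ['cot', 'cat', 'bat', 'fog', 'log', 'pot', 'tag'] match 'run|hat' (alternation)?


Alternation 'run|hat' matches either 'run' or 'hat'.
Checking each word:
  'cot' -> no
  'cat' -> no
  'bat' -> no
  'fog' -> no
  'log' -> no
  'pot' -> no
  'tag' -> no
Matches: []
Count: 0

0


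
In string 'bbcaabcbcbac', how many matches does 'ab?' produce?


Pattern 'ab?' matches 'a' optionally followed by 'b'.
String: 'bbcaabcbcbac'
Scanning left to right for 'a' then checking next char:
  Match 1: 'a' (a not followed by b)
  Match 2: 'ab' (a followed by b)
  Match 3: 'a' (a not followed by b)
Total matches: 3

3


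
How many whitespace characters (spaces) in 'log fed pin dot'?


\s matches whitespace characters (spaces, tabs, etc.).
Text: 'log fed pin dot'
This text has 4 words separated by spaces.
Number of spaces = number of words - 1 = 4 - 1 = 3

3


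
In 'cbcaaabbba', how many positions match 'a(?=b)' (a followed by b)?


Lookahead 'a(?=b)' matches 'a' only when followed by 'b'.
String: 'cbcaaabbba'
Checking each position where char is 'a':
  pos 3: 'a' -> no (next='a')
  pos 4: 'a' -> no (next='a')
  pos 5: 'a' -> MATCH (next='b')
Matching positions: [5]
Count: 1

1


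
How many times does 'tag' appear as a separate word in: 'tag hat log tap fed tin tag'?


Scanning each word for exact match 'tag':
  Word 1: 'tag' -> MATCH
  Word 2: 'hat' -> no
  Word 3: 'log' -> no
  Word 4: 'tap' -> no
  Word 5: 'fed' -> no
  Word 6: 'tin' -> no
  Word 7: 'tag' -> MATCH
Total matches: 2

2


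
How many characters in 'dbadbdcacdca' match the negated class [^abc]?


Negated class [^abc] matches any char NOT in {a, b, c}
Scanning 'dbadbdcacdca':
  pos 0: 'd' -> MATCH
  pos 1: 'b' -> no (excluded)
  pos 2: 'a' -> no (excluded)
  pos 3: 'd' -> MATCH
  pos 4: 'b' -> no (excluded)
  pos 5: 'd' -> MATCH
  pos 6: 'c' -> no (excluded)
  pos 7: 'a' -> no (excluded)
  pos 8: 'c' -> no (excluded)
  pos 9: 'd' -> MATCH
  pos 10: 'c' -> no (excluded)
  pos 11: 'a' -> no (excluded)
Total matches: 4

4


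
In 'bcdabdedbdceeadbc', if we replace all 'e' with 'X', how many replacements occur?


re.sub('e', 'X', text) replaces every occurrence of 'e' with 'X'.
Text: 'bcdabdedbdceeadbc'
Scanning for 'e':
  pos 6: 'e' -> replacement #1
  pos 11: 'e' -> replacement #2
  pos 12: 'e' -> replacement #3
Total replacements: 3

3


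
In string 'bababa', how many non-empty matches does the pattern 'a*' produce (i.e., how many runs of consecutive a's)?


Pattern 'a*' matches zero or more a's. We want non-empty runs of consecutive a's.
String: 'bababa'
Walking through the string to find runs of a's:
  Run 1: positions 1-1 -> 'a'
  Run 2: positions 3-3 -> 'a'
  Run 3: positions 5-5 -> 'a'
Non-empty runs found: ['a', 'a', 'a']
Count: 3

3


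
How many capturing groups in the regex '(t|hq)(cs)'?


To count capturing groups, count each '(' that starts a group.
Pattern: '(t|hq)(cs)'
Walking through the pattern:
  Position 0: '(' -> group #1
  Position 6: '(' -> group #2
Total capturing groups: 2

2


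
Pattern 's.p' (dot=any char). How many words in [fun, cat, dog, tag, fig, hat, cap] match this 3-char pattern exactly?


Pattern 's.p' means: starts with 's', any single char, ends with 'p'.
Checking each word (must be exactly 3 chars):
  'fun' (len=3): no
  'cat' (len=3): no
  'dog' (len=3): no
  'tag' (len=3): no
  'fig' (len=3): no
  'hat' (len=3): no
  'cap' (len=3): no
Matching words: []
Total: 0

0


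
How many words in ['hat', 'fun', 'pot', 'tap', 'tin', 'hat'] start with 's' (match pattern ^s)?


Pattern ^s anchors to start of word. Check which words begin with 's':
  'hat' -> no
  'fun' -> no
  'pot' -> no
  'tap' -> no
  'tin' -> no
  'hat' -> no
Matching words: []
Count: 0

0


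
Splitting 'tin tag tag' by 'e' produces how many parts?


Splitting by 'e' breaks the string at each occurrence of the separator.
Text: 'tin tag tag'
Parts after split:
  Part 1: 'tin tag tag'
Total parts: 1

1


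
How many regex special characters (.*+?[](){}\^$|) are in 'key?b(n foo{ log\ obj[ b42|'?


Regex special characters are: . * + ? [ ] ( ) { } \ ^ $ |
Scanning 'key?b(n foo{ log\ obj[ b42|':
  pos 3: '?' -> SPECIAL
  pos 5: '(' -> SPECIAL
  pos 11: '{' -> SPECIAL
  pos 16: '\' -> SPECIAL
  pos 21: '[' -> SPECIAL
  pos 26: '|' -> SPECIAL
Special chars found: ['?', '(', '{', '\\', '[', '|']
Total: 6

6


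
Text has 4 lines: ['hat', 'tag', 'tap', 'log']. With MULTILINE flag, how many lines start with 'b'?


With MULTILINE flag, ^ matches the start of each line.
Lines: ['hat', 'tag', 'tap', 'log']
Checking which lines start with 'b':
  Line 1: 'hat' -> no
  Line 2: 'tag' -> no
  Line 3: 'tap' -> no
  Line 4: 'log' -> no
Matching lines: []
Count: 0

0


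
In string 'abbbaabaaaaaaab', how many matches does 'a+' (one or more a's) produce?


Pattern 'a+' matches one or more consecutive a's.
String: 'abbbaabaaaaaaab'
Scanning for runs of a:
  Match 1: 'a' (length 1)
  Match 2: 'aa' (length 2)
  Match 3: 'aaaaaaa' (length 7)
Total matches: 3

3


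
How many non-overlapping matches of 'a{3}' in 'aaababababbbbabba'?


Pattern 'a{3}' matches exactly 3 consecutive a's (greedy, non-overlapping).
String: 'aaababababbbbabba'
Scanning for runs of a's:
  Run at pos 0: 'aaa' (length 3) -> 1 match(es)
  Run at pos 4: 'a' (length 1) -> 0 match(es)
  Run at pos 6: 'a' (length 1) -> 0 match(es)
  Run at pos 8: 'a' (length 1) -> 0 match(es)
  Run at pos 13: 'a' (length 1) -> 0 match(es)
  Run at pos 16: 'a' (length 1) -> 0 match(es)
Matches found: ['aaa']
Total: 1

1


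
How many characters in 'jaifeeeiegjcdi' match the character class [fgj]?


Character class [fgj] matches any of: {f, g, j}
Scanning string 'jaifeeeiegjcdi' character by character:
  pos 0: 'j' -> MATCH
  pos 1: 'a' -> no
  pos 2: 'i' -> no
  pos 3: 'f' -> MATCH
  pos 4: 'e' -> no
  pos 5: 'e' -> no
  pos 6: 'e' -> no
  pos 7: 'i' -> no
  pos 8: 'e' -> no
  pos 9: 'g' -> MATCH
  pos 10: 'j' -> MATCH
  pos 11: 'c' -> no
  pos 12: 'd' -> no
  pos 13: 'i' -> no
Total matches: 4

4


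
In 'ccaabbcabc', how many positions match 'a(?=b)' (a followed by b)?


Lookahead 'a(?=b)' matches 'a' only when followed by 'b'.
String: 'ccaabbcabc'
Checking each position where char is 'a':
  pos 2: 'a' -> no (next='a')
  pos 3: 'a' -> MATCH (next='b')
  pos 7: 'a' -> MATCH (next='b')
Matching positions: [3, 7]
Count: 2

2


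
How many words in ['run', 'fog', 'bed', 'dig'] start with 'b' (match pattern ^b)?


Pattern ^b anchors to start of word. Check which words begin with 'b':
  'run' -> no
  'fog' -> no
  'bed' -> MATCH (starts with 'b')
  'dig' -> no
Matching words: ['bed']
Count: 1

1


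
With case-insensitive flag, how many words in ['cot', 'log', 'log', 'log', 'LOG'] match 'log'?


Case-insensitive matching: compare each word's lowercase form to 'log'.
  'cot' -> lower='cot' -> no
  'log' -> lower='log' -> MATCH
  'log' -> lower='log' -> MATCH
  'log' -> lower='log' -> MATCH
  'LOG' -> lower='log' -> MATCH
Matches: ['log', 'log', 'log', 'LOG']
Count: 4

4


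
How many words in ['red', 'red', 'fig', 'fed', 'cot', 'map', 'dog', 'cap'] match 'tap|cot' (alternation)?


Alternation 'tap|cot' matches either 'tap' or 'cot'.
Checking each word:
  'red' -> no
  'red' -> no
  'fig' -> no
  'fed' -> no
  'cot' -> MATCH
  'map' -> no
  'dog' -> no
  'cap' -> no
Matches: ['cot']
Count: 1

1


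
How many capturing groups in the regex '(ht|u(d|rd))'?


To count capturing groups, count each '(' that starts a group.
Pattern: '(ht|u(d|rd))'
Walking through the pattern:
  Position 0: '(' -> group #1
  Position 5: '(' -> group #2
Total capturing groups: 2

2


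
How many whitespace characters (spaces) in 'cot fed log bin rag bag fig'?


\s matches whitespace characters (spaces, tabs, etc.).
Text: 'cot fed log bin rag bag fig'
This text has 7 words separated by spaces.
Number of spaces = number of words - 1 = 7 - 1 = 6

6


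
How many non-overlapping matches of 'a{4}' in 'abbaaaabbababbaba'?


Pattern 'a{4}' matches exactly 4 consecutive a's (greedy, non-overlapping).
String: 'abbaaaabbababbaba'
Scanning for runs of a's:
  Run at pos 0: 'a' (length 1) -> 0 match(es)
  Run at pos 3: 'aaaa' (length 4) -> 1 match(es)
  Run at pos 9: 'a' (length 1) -> 0 match(es)
  Run at pos 11: 'a' (length 1) -> 0 match(es)
  Run at pos 14: 'a' (length 1) -> 0 match(es)
  Run at pos 16: 'a' (length 1) -> 0 match(es)
Matches found: ['aaaa']
Total: 1

1


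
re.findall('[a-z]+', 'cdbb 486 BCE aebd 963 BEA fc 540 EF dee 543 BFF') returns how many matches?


Pattern '[a-z]+' finds one or more lowercase letters.
Text: 'cdbb 486 BCE aebd 963 BEA fc 540 EF dee 543 BFF'
Scanning for matches:
  Match 1: 'cdbb'
  Match 2: 'aebd'
  Match 3: 'fc'
  Match 4: 'dee'
Total matches: 4

4


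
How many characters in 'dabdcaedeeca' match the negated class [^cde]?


Negated class [^cde] matches any char NOT in {c, d, e}
Scanning 'dabdcaedeeca':
  pos 0: 'd' -> no (excluded)
  pos 1: 'a' -> MATCH
  pos 2: 'b' -> MATCH
  pos 3: 'd' -> no (excluded)
  pos 4: 'c' -> no (excluded)
  pos 5: 'a' -> MATCH
  pos 6: 'e' -> no (excluded)
  pos 7: 'd' -> no (excluded)
  pos 8: 'e' -> no (excluded)
  pos 9: 'e' -> no (excluded)
  pos 10: 'c' -> no (excluded)
  pos 11: 'a' -> MATCH
Total matches: 4

4


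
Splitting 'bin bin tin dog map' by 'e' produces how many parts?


Splitting by 'e' breaks the string at each occurrence of the separator.
Text: 'bin bin tin dog map'
Parts after split:
  Part 1: 'bin bin tin dog map'
Total parts: 1

1


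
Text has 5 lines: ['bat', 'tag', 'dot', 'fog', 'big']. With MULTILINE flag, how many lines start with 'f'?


With MULTILINE flag, ^ matches the start of each line.
Lines: ['bat', 'tag', 'dot', 'fog', 'big']
Checking which lines start with 'f':
  Line 1: 'bat' -> no
  Line 2: 'tag' -> no
  Line 3: 'dot' -> no
  Line 4: 'fog' -> MATCH
  Line 5: 'big' -> no
Matching lines: ['fog']
Count: 1

1


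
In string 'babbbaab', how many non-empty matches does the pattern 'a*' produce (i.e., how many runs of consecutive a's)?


Pattern 'a*' matches zero or more a's. We want non-empty runs of consecutive a's.
String: 'babbbaab'
Walking through the string to find runs of a's:
  Run 1: positions 1-1 -> 'a'
  Run 2: positions 5-6 -> 'aa'
Non-empty runs found: ['a', 'aa']
Count: 2

2


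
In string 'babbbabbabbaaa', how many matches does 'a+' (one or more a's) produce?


Pattern 'a+' matches one or more consecutive a's.
String: 'babbbabbabbaaa'
Scanning for runs of a:
  Match 1: 'a' (length 1)
  Match 2: 'a' (length 1)
  Match 3: 'a' (length 1)
  Match 4: 'aaa' (length 3)
Total matches: 4

4


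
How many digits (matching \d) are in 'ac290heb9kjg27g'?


\d matches any digit 0-9.
Scanning 'ac290heb9kjg27g':
  pos 2: '2' -> DIGIT
  pos 3: '9' -> DIGIT
  pos 4: '0' -> DIGIT
  pos 8: '9' -> DIGIT
  pos 12: '2' -> DIGIT
  pos 13: '7' -> DIGIT
Digits found: ['2', '9', '0', '9', '2', '7']
Total: 6

6
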